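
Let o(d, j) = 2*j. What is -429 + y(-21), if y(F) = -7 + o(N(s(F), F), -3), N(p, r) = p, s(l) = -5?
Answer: -442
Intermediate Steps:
y(F) = -13 (y(F) = -7 + 2*(-3) = -7 - 6 = -13)
-429 + y(-21) = -429 - 13 = -442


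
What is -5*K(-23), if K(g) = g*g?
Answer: -2645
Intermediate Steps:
K(g) = g²
-5*K(-23) = -5*(-23)² = -5*529 = -2645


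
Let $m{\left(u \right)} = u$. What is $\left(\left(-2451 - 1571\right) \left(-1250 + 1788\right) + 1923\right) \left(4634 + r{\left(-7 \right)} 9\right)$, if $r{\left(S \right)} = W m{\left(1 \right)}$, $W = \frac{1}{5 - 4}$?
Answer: $-10037762059$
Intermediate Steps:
$W = 1$ ($W = 1^{-1} = 1$)
$r{\left(S \right)} = 1$ ($r{\left(S \right)} = 1 \cdot 1 = 1$)
$\left(\left(-2451 - 1571\right) \left(-1250 + 1788\right) + 1923\right) \left(4634 + r{\left(-7 \right)} 9\right) = \left(\left(-2451 - 1571\right) \left(-1250 + 1788\right) + 1923\right) \left(4634 + 1 \cdot 9\right) = \left(\left(-4022\right) 538 + 1923\right) \left(4634 + 9\right) = \left(-2163836 + 1923\right) 4643 = \left(-2161913\right) 4643 = -10037762059$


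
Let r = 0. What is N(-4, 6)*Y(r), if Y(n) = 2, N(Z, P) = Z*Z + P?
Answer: 44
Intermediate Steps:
N(Z, P) = P + Z² (N(Z, P) = Z² + P = P + Z²)
N(-4, 6)*Y(r) = (6 + (-4)²)*2 = (6 + 16)*2 = 22*2 = 44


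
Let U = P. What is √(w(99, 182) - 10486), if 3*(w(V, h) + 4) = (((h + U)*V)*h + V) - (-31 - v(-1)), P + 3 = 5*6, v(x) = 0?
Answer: √11203266/3 ≈ 1115.7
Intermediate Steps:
P = 27 (P = -3 + 5*6 = -3 + 30 = 27)
U = 27
w(V, h) = 19/3 + V/3 + V*h*(27 + h)/3 (w(V, h) = -4 + ((((h + 27)*V)*h + V) - (-31 - 1*0))/3 = -4 + ((((27 + h)*V)*h + V) - (-31 + 0))/3 = -4 + (((V*(27 + h))*h + V) - 1*(-31))/3 = -4 + ((V*h*(27 + h) + V) + 31)/3 = -4 + ((V + V*h*(27 + h)) + 31)/3 = -4 + (31 + V + V*h*(27 + h))/3 = -4 + (31/3 + V/3 + V*h*(27 + h)/3) = 19/3 + V/3 + V*h*(27 + h)/3)
√(w(99, 182) - 10486) = √((19/3 + (⅓)*99 + 9*99*182 + (⅓)*99*182²) - 10486) = √((19/3 + 33 + 162162 + (⅓)*99*33124) - 10486) = √((19/3 + 33 + 162162 + 1093092) - 10486) = √(3765880/3 - 10486) = √(3734422/3) = √11203266/3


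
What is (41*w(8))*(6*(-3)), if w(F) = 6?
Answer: -4428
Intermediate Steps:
(41*w(8))*(6*(-3)) = (41*6)*(6*(-3)) = 246*(-18) = -4428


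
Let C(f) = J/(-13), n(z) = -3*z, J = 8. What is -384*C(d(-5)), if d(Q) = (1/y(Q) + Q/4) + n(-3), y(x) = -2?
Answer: 3072/13 ≈ 236.31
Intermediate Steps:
d(Q) = 17/2 + Q/4 (d(Q) = (1/(-2) + Q/4) - 3*(-3) = (1*(-1/2) + Q*(1/4)) + 9 = (-1/2 + Q/4) + 9 = 17/2 + Q/4)
C(f) = -8/13 (C(f) = 8/(-13) = 8*(-1/13) = -8/13)
-384*C(d(-5)) = -384*(-8/13) = 3072/13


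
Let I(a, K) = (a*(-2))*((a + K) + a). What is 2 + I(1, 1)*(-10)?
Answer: 62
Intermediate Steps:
I(a, K) = -2*a*(K + 2*a) (I(a, K) = (-2*a)*((K + a) + a) = (-2*a)*(K + 2*a) = -2*a*(K + 2*a))
2 + I(1, 1)*(-10) = 2 - 2*1*(1 + 2*1)*(-10) = 2 - 2*1*(1 + 2)*(-10) = 2 - 2*1*3*(-10) = 2 - 6*(-10) = 2 + 60 = 62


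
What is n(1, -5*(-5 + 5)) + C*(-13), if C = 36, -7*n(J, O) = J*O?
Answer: -468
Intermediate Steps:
n(J, O) = -J*O/7
n(1, -5*(-5 + 5)) + C*(-13) = -⅐*1*(-5*(-5 + 5)) + 36*(-13) = -⅐*1*(-5*0) - 468 = -⅐*1*0 - 468 = 0 - 468 = -468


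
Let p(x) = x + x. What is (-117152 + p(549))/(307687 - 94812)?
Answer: -116054/212875 ≈ -0.54517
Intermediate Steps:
p(x) = 2*x
(-117152 + p(549))/(307687 - 94812) = (-117152 + 2*549)/(307687 - 94812) = (-117152 + 1098)/212875 = -116054*1/212875 = -116054/212875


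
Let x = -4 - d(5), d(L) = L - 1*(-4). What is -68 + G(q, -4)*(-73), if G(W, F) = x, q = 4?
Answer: 881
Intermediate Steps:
d(L) = 4 + L (d(L) = L + 4 = 4 + L)
x = -13 (x = -4 - (4 + 5) = -4 - 1*9 = -4 - 9 = -13)
G(W, F) = -13
-68 + G(q, -4)*(-73) = -68 - 13*(-73) = -68 + 949 = 881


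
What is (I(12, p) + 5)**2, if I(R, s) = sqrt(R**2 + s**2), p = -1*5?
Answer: 324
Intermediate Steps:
p = -5
(I(12, p) + 5)**2 = (sqrt(12**2 + (-5)**2) + 5)**2 = (sqrt(144 + 25) + 5)**2 = (sqrt(169) + 5)**2 = (13 + 5)**2 = 18**2 = 324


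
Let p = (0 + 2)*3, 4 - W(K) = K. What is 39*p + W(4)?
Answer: 234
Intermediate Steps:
W(K) = 4 - K
p = 6 (p = 2*3 = 6)
39*p + W(4) = 39*6 + (4 - 1*4) = 234 + (4 - 4) = 234 + 0 = 234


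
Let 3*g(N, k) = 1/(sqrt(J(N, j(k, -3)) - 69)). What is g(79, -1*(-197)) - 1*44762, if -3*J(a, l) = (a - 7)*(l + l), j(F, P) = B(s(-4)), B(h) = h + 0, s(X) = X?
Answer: -44762 + sqrt(123)/369 ≈ -44762.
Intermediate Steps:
B(h) = h
j(F, P) = -4
J(a, l) = -2*l*(-7 + a)/3 (J(a, l) = -(a - 7)*(l + l)/3 = -(-7 + a)*2*l/3 = -2*l*(-7 + a)/3)
g(N, k) = 1/(3*sqrt(-263/3 + 8*N/3)) (g(N, k) = 1/(3*(sqrt((2/3)*(-4)*(7 - N) - 69))) = 1/(3*(sqrt((-56/3 + 8*N/3) - 69))) = 1/(3*(sqrt(-263/3 + 8*N/3))) = 1/(3*sqrt(-263/3 + 8*N/3)))
g(79, -1*(-197)) - 1*44762 = sqrt(3)/(3*sqrt(-263 + 8*79)) - 1*44762 = sqrt(3)/(3*sqrt(-263 + 632)) - 44762 = sqrt(3)/(3*sqrt(369)) - 44762 = sqrt(3)*(sqrt(41)/123)/3 - 44762 = sqrt(123)/369 - 44762 = -44762 + sqrt(123)/369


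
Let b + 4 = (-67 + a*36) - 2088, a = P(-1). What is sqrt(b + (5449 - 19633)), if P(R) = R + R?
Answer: 7*I*sqrt(335) ≈ 128.12*I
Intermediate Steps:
P(R) = 2*R
a = -2 (a = 2*(-1) = -2)
b = -2231 (b = -4 + ((-67 - 2*36) - 2088) = -4 + ((-67 - 72) - 2088) = -4 + (-139 - 2088) = -4 - 2227 = -2231)
sqrt(b + (5449 - 19633)) = sqrt(-2231 + (5449 - 19633)) = sqrt(-2231 - 14184) = sqrt(-16415) = 7*I*sqrt(335)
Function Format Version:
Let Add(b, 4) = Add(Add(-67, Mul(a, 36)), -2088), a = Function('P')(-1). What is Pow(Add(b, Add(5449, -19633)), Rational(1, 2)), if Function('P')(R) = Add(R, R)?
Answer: Mul(7, I, Pow(335, Rational(1, 2))) ≈ Mul(128.12, I)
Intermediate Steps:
Function('P')(R) = Mul(2, R)
a = -2 (a = Mul(2, -1) = -2)
b = -2231 (b = Add(-4, Add(Add(-67, Mul(-2, 36)), -2088)) = Add(-4, Add(Add(-67, -72), -2088)) = Add(-4, Add(-139, -2088)) = Add(-4, -2227) = -2231)
Pow(Add(b, Add(5449, -19633)), Rational(1, 2)) = Pow(Add(-2231, Add(5449, -19633)), Rational(1, 2)) = Pow(Add(-2231, -14184), Rational(1, 2)) = Pow(-16415, Rational(1, 2)) = Mul(7, I, Pow(335, Rational(1, 2)))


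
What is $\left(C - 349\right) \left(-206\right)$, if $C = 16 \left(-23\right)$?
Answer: $147702$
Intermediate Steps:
$C = -368$
$\left(C - 349\right) \left(-206\right) = \left(-368 - 349\right) \left(-206\right) = \left(-717\right) \left(-206\right) = 147702$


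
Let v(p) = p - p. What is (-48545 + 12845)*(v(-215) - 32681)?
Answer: 1166711700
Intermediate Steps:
v(p) = 0
(-48545 + 12845)*(v(-215) - 32681) = (-48545 + 12845)*(0 - 32681) = -35700*(-32681) = 1166711700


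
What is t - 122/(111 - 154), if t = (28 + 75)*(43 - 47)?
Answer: -17594/43 ≈ -409.16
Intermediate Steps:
t = -412 (t = 103*(-4) = -412)
t - 122/(111 - 154) = -412 - 122/(111 - 154) = -412 - 122/(-43) = -412 - 122*(-1/43) = -412 + 122/43 = -17594/43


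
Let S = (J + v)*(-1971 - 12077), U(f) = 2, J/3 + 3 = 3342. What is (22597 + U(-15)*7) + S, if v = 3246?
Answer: -186296013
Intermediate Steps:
J = 10017 (J = -9 + 3*3342 = -9 + 10026 = 10017)
S = -186318624 (S = (10017 + 3246)*(-1971 - 12077) = 13263*(-14048) = -186318624)
(22597 + U(-15)*7) + S = (22597 + 2*7) - 186318624 = (22597 + 14) - 186318624 = 22611 - 186318624 = -186296013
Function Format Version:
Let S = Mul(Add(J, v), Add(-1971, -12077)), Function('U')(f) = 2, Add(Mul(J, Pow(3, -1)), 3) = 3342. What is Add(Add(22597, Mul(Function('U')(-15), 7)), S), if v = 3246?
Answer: -186296013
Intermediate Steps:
J = 10017 (J = Add(-9, Mul(3, 3342)) = Add(-9, 10026) = 10017)
S = -186318624 (S = Mul(Add(10017, 3246), Add(-1971, -12077)) = Mul(13263, -14048) = -186318624)
Add(Add(22597, Mul(Function('U')(-15), 7)), S) = Add(Add(22597, Mul(2, 7)), -186318624) = Add(Add(22597, 14), -186318624) = Add(22611, -186318624) = -186296013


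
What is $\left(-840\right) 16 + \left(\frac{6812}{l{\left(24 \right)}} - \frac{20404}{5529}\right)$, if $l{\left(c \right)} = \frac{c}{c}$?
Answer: $- \frac{36666616}{5529} \approx -6631.7$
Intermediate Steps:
$l{\left(c \right)} = 1$
$\left(-840\right) 16 + \left(\frac{6812}{l{\left(24 \right)}} - \frac{20404}{5529}\right) = \left(-840\right) 16 + \left(\frac{6812}{1} - \frac{20404}{5529}\right) = -13440 + \left(6812 \cdot 1 - \frac{20404}{5529}\right) = -13440 + \left(6812 - \frac{20404}{5529}\right) = -13440 + \frac{37643144}{5529} = - \frac{36666616}{5529}$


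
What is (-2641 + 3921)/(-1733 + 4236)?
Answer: 1280/2503 ≈ 0.51139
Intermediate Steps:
(-2641 + 3921)/(-1733 + 4236) = 1280/2503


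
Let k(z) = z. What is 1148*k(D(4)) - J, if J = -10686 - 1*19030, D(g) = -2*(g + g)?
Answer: 11348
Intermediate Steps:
D(g) = -4*g
J = -29716 (J = -10686 - 19030 = -29716)
1148*k(D(4)) - J = 1148*(-4*4) - 1*(-29716) = 1148*(-16) + 29716 = -18368 + 29716 = 11348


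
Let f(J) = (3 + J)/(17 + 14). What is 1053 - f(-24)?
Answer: 32664/31 ≈ 1053.7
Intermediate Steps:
f(J) = 3/31 + J/31 (f(J) = (3 + J)/31 = (3 + J)*(1/31) = 3/31 + J/31)
1053 - f(-24) = 1053 - (3/31 + (1/31)*(-24)) = 1053 - (3/31 - 24/31) = 1053 - 1*(-21/31) = 1053 + 21/31 = 32664/31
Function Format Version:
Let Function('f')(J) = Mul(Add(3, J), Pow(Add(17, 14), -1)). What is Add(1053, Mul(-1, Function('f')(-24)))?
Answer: Rational(32664, 31) ≈ 1053.7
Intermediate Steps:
Function('f')(J) = Add(Rational(3, 31), Mul(Rational(1, 31), J)) (Function('f')(J) = Mul(Add(3, J), Pow(31, -1)) = Mul(Add(3, J), Rational(1, 31)) = Add(Rational(3, 31), Mul(Rational(1, 31), J)))
Add(1053, Mul(-1, Function('f')(-24))) = Add(1053, Mul(-1, Add(Rational(3, 31), Mul(Rational(1, 31), -24)))) = Add(1053, Mul(-1, Add(Rational(3, 31), Rational(-24, 31)))) = Add(1053, Mul(-1, Rational(-21, 31))) = Add(1053, Rational(21, 31)) = Rational(32664, 31)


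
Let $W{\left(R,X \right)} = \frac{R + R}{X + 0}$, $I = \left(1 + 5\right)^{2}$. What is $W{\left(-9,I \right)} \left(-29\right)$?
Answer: $\frac{29}{2} \approx 14.5$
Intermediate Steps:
$I = 36$ ($I = 6^{2} = 36$)
$W{\left(R,X \right)} = \frac{2 R}{X}$
$W{\left(-9,I \right)} \left(-29\right) = 2 \left(-9\right) \frac{1}{36} \left(-29\right) = \left(- \frac{1}{2}\right) \left(-29\right) = \frac{29}{2}$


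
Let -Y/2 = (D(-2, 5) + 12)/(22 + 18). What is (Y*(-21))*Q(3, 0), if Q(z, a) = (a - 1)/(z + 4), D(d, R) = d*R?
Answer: -3/10 ≈ -0.30000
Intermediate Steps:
D(d, R) = R*d
Y = -1/10 (Y = -2*(5*(-2) + 12)/(22 + 18) = -2*(-10 + 12)/40 = -4/40 = -2*1/20 = -1/10 ≈ -0.10000)
Q(z, a) = (-1 + a)/(4 + z)
(Y*(-21))*Q(3, 0) = (-1/10*(-21))*((-1 + 0)/(4 + 3)) = 21*(-1/7)/10 = 21*((1/7)*(-1))/10 = (21/10)*(-1/7) = -3/10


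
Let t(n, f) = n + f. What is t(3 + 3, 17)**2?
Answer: 529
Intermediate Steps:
t(n, f) = f + n
t(3 + 3, 17)**2 = (17 + (3 + 3))**2 = (17 + 6)**2 = 23**2 = 529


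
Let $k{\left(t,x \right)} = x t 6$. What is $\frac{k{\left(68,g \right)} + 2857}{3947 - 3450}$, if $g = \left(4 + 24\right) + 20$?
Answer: $\frac{22441}{497} \approx 45.153$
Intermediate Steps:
$g = 48$ ($g = 28 + 20 = 48$)
$k{\left(t,x \right)} = 6 t x$ ($k{\left(t,x \right)} = t x 6 = 6 t x$)
$\frac{k{\left(68,g \right)} + 2857}{3947 - 3450} = \frac{6 \cdot 68 \cdot 48 + 2857}{3947 - 3450} = \frac{19584 + 2857}{497} = 22441 \cdot \frac{1}{497} = \frac{22441}{497}$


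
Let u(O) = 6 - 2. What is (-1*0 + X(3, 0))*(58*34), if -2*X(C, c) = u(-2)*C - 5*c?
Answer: -11832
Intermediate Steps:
u(O) = 4
X(C, c) = -2*C + 5*c/2 (X(C, c) = -(4*C - 5*c)/2 = -(-5*c + 4*C)/2 = -2*C + 5*c/2)
(-1*0 + X(3, 0))*(58*34) = (-1*0 + (-2*3 + (5/2)*0))*(58*34) = (0 + (-6 + 0))*1972 = (0 - 6)*1972 = -6*1972 = -11832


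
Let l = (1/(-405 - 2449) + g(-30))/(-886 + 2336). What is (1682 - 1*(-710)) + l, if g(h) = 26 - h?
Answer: 9898973423/4138300 ≈ 2392.0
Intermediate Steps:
l = 159823/4138300 (l = (1/(-405 - 2449) + (26 - 1*(-30)))/(-886 + 2336) = (1/(-2854) + (26 + 30))/1450 = (-1/2854 + 56)*(1/1450) = (159823/2854)*(1/1450) = 159823/4138300 ≈ 0.038620)
(1682 - 1*(-710)) + l = (1682 - 1*(-710)) + 159823/4138300 = (1682 + 710) + 159823/4138300 = 2392 + 159823/4138300 = 9898973423/4138300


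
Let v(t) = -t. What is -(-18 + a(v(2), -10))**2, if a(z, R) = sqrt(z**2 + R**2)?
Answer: -428 + 72*sqrt(26) ≈ -60.871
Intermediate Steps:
a(z, R) = sqrt(R**2 + z**2)
-(-18 + a(v(2), -10))**2 = -(-18 + sqrt((-10)**2 + (-1*2)**2))**2 = -(-18 + sqrt(100 + (-2)**2))**2 = -(-18 + sqrt(100 + 4))**2 = -(-18 + sqrt(104))**2 = -(-18 + 2*sqrt(26))**2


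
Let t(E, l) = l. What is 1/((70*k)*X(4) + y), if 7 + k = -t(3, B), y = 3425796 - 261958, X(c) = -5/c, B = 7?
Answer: 1/3165063 ≈ 3.1595e-7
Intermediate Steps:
y = 3163838
k = -14 (k = -7 - 1*7 = -7 - 7 = -14)
1/((70*k)*X(4) + y) = 1/((70*(-14))*(-5/4) + 3163838) = 1/(-(-4900)/4 + 3163838) = 1/(-980*(-5/4) + 3163838) = 1/(1225 + 3163838) = 1/3165063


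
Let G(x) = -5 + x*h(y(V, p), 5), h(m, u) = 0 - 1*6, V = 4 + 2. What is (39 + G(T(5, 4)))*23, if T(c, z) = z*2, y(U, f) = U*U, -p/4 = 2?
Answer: -322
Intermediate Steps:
V = 6
p = -8 (p = -4*2 = -8)
y(U, f) = U²
h(m, u) = -6 (h(m, u) = 0 - 6 = -6)
T(c, z) = 2*z
G(x) = -5 - 6*x (G(x) = -5 + x*(-6) = -5 - 6*x)
(39 + G(T(5, 4)))*23 = (39 + (-5 - 12*4))*23 = (39 + (-5 - 6*8))*23 = (39 + (-5 - 48))*23 = (39 - 53)*23 = -14*23 = -322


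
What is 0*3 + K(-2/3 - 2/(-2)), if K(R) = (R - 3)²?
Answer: 64/9 ≈ 7.1111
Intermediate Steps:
K(R) = (-3 + R)²
0*3 + K(-2/3 - 2/(-2)) = 0*3 + (-3 + (-2/3 - 2/(-2)))² = 0 + (-3 + (-2*⅓ - 2*(-½)))² = 0 + (-3 + (-⅔ + 1))² = 0 + (-3 + ⅓)² = 0 + (-8/3)² = 0 + 64/9 = 64/9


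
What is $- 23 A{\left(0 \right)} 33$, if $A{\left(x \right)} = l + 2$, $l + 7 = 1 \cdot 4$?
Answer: $759$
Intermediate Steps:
$l = -3$ ($l = -7 + 1 \cdot 4 = -7 + 4 = -3$)
$A{\left(x \right)} = -1$ ($A{\left(x \right)} = -3 + 2 = -1$)
$- 23 A{\left(0 \right)} 33 = \left(-23\right) \left(-1\right) 33 = 23 \cdot 33 = 759$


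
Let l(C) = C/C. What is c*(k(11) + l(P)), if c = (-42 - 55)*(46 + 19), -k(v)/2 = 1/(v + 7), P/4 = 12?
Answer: -50440/9 ≈ -5604.4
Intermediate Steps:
P = 48 (P = 4*12 = 48)
k(v) = -2/(7 + v) (k(v) = -2/(v + 7) = -2/(7 + v))
c = -6305 (c = -97*65 = -6305)
l(C) = 1
c*(k(11) + l(P)) = -6305*(-2/(7 + 11) + 1) = -6305*(-2/18 + 1) = -6305*(-2*1/18 + 1) = -6305*(-⅑ + 1) = -6305*8/9 = -50440/9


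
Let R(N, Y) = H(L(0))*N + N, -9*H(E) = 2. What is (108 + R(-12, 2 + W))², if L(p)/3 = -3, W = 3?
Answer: 87616/9 ≈ 9735.1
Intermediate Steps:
L(p) = -9 (L(p) = 3*(-3) = -9)
H(E) = -2/9 (H(E) = -⅑*2 = -2/9)
R(N, Y) = 7*N/9 (R(N, Y) = -2*N/9 + N = 7*N/9)
(108 + R(-12, 2 + W))² = (108 + (7/9)*(-12))² = (108 - 28/3)² = (296/3)² = 87616/9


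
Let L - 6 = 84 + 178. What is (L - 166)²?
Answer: 10404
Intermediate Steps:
L = 268 (L = 6 + (84 + 178) = 6 + 262 = 268)
(L - 166)² = (268 - 166)² = 102² = 10404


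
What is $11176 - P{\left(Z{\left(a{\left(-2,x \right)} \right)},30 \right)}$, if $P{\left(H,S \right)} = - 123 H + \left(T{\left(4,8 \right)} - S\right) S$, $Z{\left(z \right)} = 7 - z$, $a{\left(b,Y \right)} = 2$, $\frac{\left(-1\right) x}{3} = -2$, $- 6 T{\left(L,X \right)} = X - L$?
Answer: $12711$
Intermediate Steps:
$T{\left(L,X \right)} = - \frac{X}{6} + \frac{L}{6}$ ($T{\left(L,X \right)} = - \frac{X - L}{6} = - \frac{X}{6} + \frac{L}{6}$)
$x = 6$ ($x = \left(-3\right) \left(-2\right) = 6$)
$P{\left(H,S \right)} = - 123 H + S \left(- \frac{2}{3} - S\right)$ ($P{\left(H,S \right)} = - 123 H + \left(\left(\left(- \frac{1}{6}\right) 8 + \frac{1}{6} \cdot 4\right) - S\right) S = - 123 H + \left(\left(- \frac{4}{3} + \frac{2}{3}\right) - S\right) S = - 123 H + \left(- \frac{2}{3} - S\right) S = - 123 H + S \left(- \frac{2}{3} - S\right)$)
$11176 - P{\left(Z{\left(a{\left(-2,x \right)} \right)},30 \right)} = 11176 - \left(- 30^{2} - 123 \left(7 - 2\right) - 20\right) = 11176 - \left(\left(-1\right) 900 - 123 \left(7 - 2\right) - 20\right) = 11176 - \left(-900 - 615 - 20\right) = 11176 - -1535 = 11176 + 1535 = 12711$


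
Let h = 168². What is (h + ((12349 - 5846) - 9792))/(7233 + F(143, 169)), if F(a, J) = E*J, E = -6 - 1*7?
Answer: 24935/5036 ≈ 4.9513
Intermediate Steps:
E = -13 (E = -6 - 7 = -13)
h = 28224
F(a, J) = -13*J
(h + ((12349 - 5846) - 9792))/(7233 + F(143, 169)) = (28224 + ((12349 - 5846) - 9792))/(7233 - 13*169) = (28224 + (6503 - 9792))/(7233 - 2197) = (28224 - 3289)/5036 = 24935*(1/5036) = 24935/5036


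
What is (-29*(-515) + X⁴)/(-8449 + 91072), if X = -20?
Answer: 174935/82623 ≈ 2.1173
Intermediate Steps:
(-29*(-515) + X⁴)/(-8449 + 91072) = (-29*(-515) + (-20)⁴)/(-8449 + 91072) = (14935 + 160000)/82623 = 174935*(1/82623) = 174935/82623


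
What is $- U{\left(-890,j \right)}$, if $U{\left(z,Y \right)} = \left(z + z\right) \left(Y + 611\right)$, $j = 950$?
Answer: $2778580$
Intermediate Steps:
$U{\left(z,Y \right)} = 2 z \left(611 + Y\right)$
$- U{\left(-890,j \right)} = - 2 \left(-890\right) \left(611 + 950\right) = - 2 \left(-890\right) 1561 = \left(-1\right) \left(-2778580\right) = 2778580$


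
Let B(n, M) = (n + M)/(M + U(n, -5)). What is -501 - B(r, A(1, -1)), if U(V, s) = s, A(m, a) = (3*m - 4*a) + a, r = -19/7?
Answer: -3530/7 ≈ -504.29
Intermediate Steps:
r = -19/7 (r = -19*⅐ = -19/7 ≈ -2.7143)
A(m, a) = -3*a + 3*m (A(m, a) = (-4*a + 3*m) + a = -3*a + 3*m)
B(n, M) = (M + n)/(-5 + M) (B(n, M) = (n + M)/(M - 5) = (M + n)/(-5 + M))
-501 - B(r, A(1, -1)) = -501 - ((-3*(-1) + 3*1) - 19/7)/(-5 + (-3*(-1) + 3*1)) = -501 - ((3 + 3) - 19/7)/(-5 + (3 + 3)) = -501 - (6 - 19/7)/(-5 + 6) = -501 - 23/(1*7) = -501 - 23/7 = -3530/7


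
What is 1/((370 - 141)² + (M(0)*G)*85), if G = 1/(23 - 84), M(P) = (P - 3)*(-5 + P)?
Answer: 61/3197626 ≈ 1.9077e-5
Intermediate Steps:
M(P) = (-5 + P)*(-3 + P) (M(P) = (-3 + P)*(-5 + P) = (-5 + P)*(-3 + P))
G = -1/61 (G = 1/(-61) = -1/61 ≈ -0.016393)
1/((370 - 141)² + (M(0)*G)*85) = 1/((370 - 141)² + ((15 + 0² - 8*0)*(-1/61))*85) = 1/(229² + ((15 + 0 + 0)*(-1/61))*85) = 1/(52441 + (15*(-1/61))*85) = 1/(52441 - 15/61*85) = 1/(52441 - 1275/61) = 1/(3197626/61) = 61/3197626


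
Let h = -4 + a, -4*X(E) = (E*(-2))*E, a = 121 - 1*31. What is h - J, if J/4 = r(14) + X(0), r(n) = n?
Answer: 30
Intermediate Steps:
a = 90 (a = 121 - 31 = 90)
X(E) = E²/2 (X(E) = -E*(-2)*E/4 = -(-2*E)*E/4 = -(-1)*E²/2 = E²/2)
J = 56 (J = 4*(14 + (½)*0²) = 4*(14 + (½)*0) = 4*(14 + 0) = 4*14 = 56)
h = 86 (h = -4 + 90 = 86)
h - J = 86 - 1*56 = 86 - 56 = 30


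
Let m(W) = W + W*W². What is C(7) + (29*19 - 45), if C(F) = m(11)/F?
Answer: 4884/7 ≈ 697.71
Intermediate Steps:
m(W) = W + W³
C(F) = 1342/F (C(F) = (11 + 11³)/F = (11 + 1331)/F = 1342/F)
C(7) + (29*19 - 45) = 1342/7 + (29*19 - 45) = 1342*(⅐) + (551 - 45) = 1342/7 + 506 = 4884/7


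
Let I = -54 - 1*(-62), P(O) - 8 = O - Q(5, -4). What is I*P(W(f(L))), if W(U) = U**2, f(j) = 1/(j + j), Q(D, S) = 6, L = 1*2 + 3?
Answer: 402/25 ≈ 16.080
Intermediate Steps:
L = 5 (L = 2 + 3 = 5)
f(j) = 1/(2*j)
P(O) = 2 + O (P(O) = 8 + (O - 1*6) = 8 + (O - 6) = 8 + (-6 + O) = 2 + O)
I = 8 (I = -54 + 62 = 8)
I*P(W(f(L))) = 8*(2 + ((1/2)/5)**2) = 8*(2 + ((1/2)*(1/5))**2) = 8*(2 + (1/10)**2) = 8*(2 + 1/100) = 8*(201/100) = 402/25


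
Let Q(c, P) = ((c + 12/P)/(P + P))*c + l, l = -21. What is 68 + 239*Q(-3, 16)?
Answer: -627275/128 ≈ -4900.6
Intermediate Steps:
Q(c, P) = -21 + c*(c + 12/P)/(2*P) (Q(c, P) = ((c + 12/P)/(P + P))*c - 21 = ((c + 12/P)/((2*P)))*c - 21 = ((c + 12/P)*(1/(2*P)))*c - 21 = ((c + 12/P)/(2*P))*c - 21 = c*(c + 12/P)/(2*P) - 21 = -21 + c*(c + 12/P)/(2*P))
68 + 239*Q(-3, 16) = 68 + 239*(-21 + (1/2)*(-3)**2/16 + 6*(-3)/16**2) = 68 + 239*(-21 + (1/2)*(1/16)*9 + 6*(-3)*(1/256)) = 68 + 239*(-21 + 9/32 - 9/128) = 68 + 239*(-2661/128) = 68 - 635979/128 = -627275/128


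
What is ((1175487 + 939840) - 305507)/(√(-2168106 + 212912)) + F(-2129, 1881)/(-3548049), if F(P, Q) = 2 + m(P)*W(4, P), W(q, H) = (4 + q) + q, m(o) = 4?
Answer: -50/3548049 - 904910*I*√1955194/977597 ≈ -1.4092e-5 - 1294.3*I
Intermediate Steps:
W(q, H) = 4 + 2*q
F(P, Q) = 50 (F(P, Q) = 2 + 4*(4 + 2*4) = 2 + 4*(4 + 8) = 2 + 4*12 = 2 + 48 = 50)
((1175487 + 939840) - 305507)/(√(-2168106 + 212912)) + F(-2129, 1881)/(-3548049) = ((1175487 + 939840) - 305507)/(√(-2168106 + 212912)) + 50/(-3548049) = (2115327 - 305507)/(√(-1955194)) + 50*(-1/3548049) = 1809820/((I*√1955194)) - 50/3548049 = 1809820*(-I*√1955194/1955194) - 50/3548049 = -904910*I*√1955194/977597 - 50/3548049 = -50/3548049 - 904910*I*√1955194/977597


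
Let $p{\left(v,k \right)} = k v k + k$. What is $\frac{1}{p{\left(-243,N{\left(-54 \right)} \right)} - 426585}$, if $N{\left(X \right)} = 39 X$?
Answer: $- \frac{1}{1078191039} \approx -9.2748 \cdot 10^{-10}$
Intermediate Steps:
$p{\left(v,k \right)} = k + v k^{2}$ ($p{\left(v,k \right)} = v k^{2} + k = k + v k^{2}$)
$\frac{1}{p{\left(-243,N{\left(-54 \right)} \right)} - 426585} = \frac{1}{39 \left(-54\right) \left(1 + 39 \left(-54\right) \left(-243\right)\right) - 426585} = \frac{1}{- 2106 \left(1 - -511758\right) - 426585} = \frac{1}{- 2106 \left(1 + 511758\right) - 426585} = \frac{1}{\left(-2106\right) 511759 - 426585} = \frac{1}{-1077764454 - 426585} = \frac{1}{-1078191039} = - \frac{1}{1078191039}$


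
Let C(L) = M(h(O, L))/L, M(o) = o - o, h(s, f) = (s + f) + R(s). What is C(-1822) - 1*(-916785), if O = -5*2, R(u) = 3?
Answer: 916785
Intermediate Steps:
O = -10
h(s, f) = 3 + f + s (h(s, f) = (s + f) + 3 = (f + s) + 3 = 3 + f + s)
M(o) = 0
C(L) = 0 (C(L) = 0/L = 0)
C(-1822) - 1*(-916785) = 0 - 1*(-916785) = 0 + 916785 = 916785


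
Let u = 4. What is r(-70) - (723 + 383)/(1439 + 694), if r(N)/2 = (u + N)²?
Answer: 235210/27 ≈ 8711.5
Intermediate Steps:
r(N) = 2*(4 + N)²
r(-70) - (723 + 383)/(1439 + 694) = 2*(4 - 70)² - (723 + 383)/(1439 + 694) = 2*(-66)² - 1106/2133 = 2*4356 - 1106/2133 = 8712 - 1*14/27 = 8712 - 14/27 = 235210/27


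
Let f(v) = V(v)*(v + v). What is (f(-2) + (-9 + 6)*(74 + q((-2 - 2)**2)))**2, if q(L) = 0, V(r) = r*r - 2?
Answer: 52900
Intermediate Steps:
V(r) = -2 + r**2 (V(r) = r**2 - 2 = -2 + r**2)
f(v) = 2*v*(-2 + v**2) (f(v) = (-2 + v**2)*(v + v) = (-2 + v**2)*(2*v) = 2*v*(-2 + v**2))
(f(-2) + (-9 + 6)*(74 + q((-2 - 2)**2)))**2 = (2*(-2)*(-2 + (-2)**2) + (-9 + 6)*(74 + 0))**2 = (2*(-2)*(-2 + 4) - 3*74)**2 = (2*(-2)*2 - 222)**2 = (-8 - 222)**2 = (-230)**2 = 52900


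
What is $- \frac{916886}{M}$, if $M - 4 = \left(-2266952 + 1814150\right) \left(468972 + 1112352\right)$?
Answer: $\frac{458443}{358013334922} \approx 1.2805 \cdot 10^{-6}$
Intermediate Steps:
$M = -716026669844$ ($M = 4 + \left(-2266952 + 1814150\right) \left(468972 + 1112352\right) = 4 - 716026669848 = -716026669844$)
$- \frac{916886}{M} = - \frac{916886}{-716026669844} = \left(-916886\right) \left(- \frac{1}{716026669844}\right) = \frac{458443}{358013334922}$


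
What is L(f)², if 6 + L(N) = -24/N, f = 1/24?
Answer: 338724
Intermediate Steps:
f = 1/24 ≈ 0.041667
L(N) = -6 - 24/N
L(f)² = (-6 - 24/1/24)² = (-6 - 24*24)² = (-6 - 576)² = (-582)² = 338724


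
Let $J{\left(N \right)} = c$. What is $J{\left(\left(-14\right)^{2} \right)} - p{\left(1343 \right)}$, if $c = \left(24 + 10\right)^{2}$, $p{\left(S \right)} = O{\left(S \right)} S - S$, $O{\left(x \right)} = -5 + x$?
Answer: $-1794435$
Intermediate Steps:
$p{\left(S \right)} = - S + S \left(-5 + S\right)$ ($p{\left(S \right)} = \left(-5 + S\right) S - S = S \left(-5 + S\right) - S = - S + S \left(-5 + S\right)$)
$c = 1156$ ($c = 34^{2} = 1156$)
$J{\left(N \right)} = 1156$
$J{\left(\left(-14\right)^{2} \right)} - p{\left(1343 \right)} = 1156 - 1343 \left(-6 + 1343\right) = 1156 - 1343 \cdot 1337 = 1156 - 1795591 = -1794435$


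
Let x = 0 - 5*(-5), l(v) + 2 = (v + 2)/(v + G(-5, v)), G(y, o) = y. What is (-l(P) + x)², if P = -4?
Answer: 58081/81 ≈ 717.05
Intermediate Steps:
l(v) = -2 + (2 + v)/(-5 + v) (l(v) = -2 + (v + 2)/(v - 5) = -2 + (2 + v)/(-5 + v))
x = 25 (x = 0 + 25 = 25)
(-l(P) + x)² = (-(12 - 1*(-4))/(-5 - 4) + 25)² = (-(12 + 4)/(-9) + 25)² = (-(-1)*16/9 + 25)² = (-1*(-16/9) + 25)² = (16/9 + 25)² = (241/9)² = 58081/81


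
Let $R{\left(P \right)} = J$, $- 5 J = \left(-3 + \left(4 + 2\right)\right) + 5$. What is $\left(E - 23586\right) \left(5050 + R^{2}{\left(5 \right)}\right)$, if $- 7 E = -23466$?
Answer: $- \frac{17890609704}{175} \approx -1.0223 \cdot 10^{8}$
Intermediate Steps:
$E = \frac{23466}{7}$ ($E = \left(- \frac{1}{7}\right) \left(-23466\right) = \frac{23466}{7} \approx 3352.3$)
$J = - \frac{8}{5}$ ($J = - \frac{\left(-3 + \left(4 + 2\right)\right) + 5}{5} = - \frac{\left(-3 + 6\right) + 5}{5} = - \frac{3 + 5}{5} = \left(- \frac{1}{5}\right) 8 = - \frac{8}{5} \approx -1.6$)
$R{\left(P \right)} = - \frac{8}{5}$
$\left(E - 23586\right) \left(5050 + R^{2}{\left(5 \right)}\right) = \left(\frac{23466}{7} - 23586\right) \left(5050 + \left(- \frac{8}{5}\right)^{2}\right) = - \frac{141636 \left(5050 + \frac{64}{25}\right)}{7} = \left(- \frac{141636}{7}\right) \frac{126314}{25} = - \frac{17890609704}{175}$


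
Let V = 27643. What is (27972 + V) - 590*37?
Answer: 33785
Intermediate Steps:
(27972 + V) - 590*37 = (27972 + 27643) - 590*37 = 55615 - 21830 = 33785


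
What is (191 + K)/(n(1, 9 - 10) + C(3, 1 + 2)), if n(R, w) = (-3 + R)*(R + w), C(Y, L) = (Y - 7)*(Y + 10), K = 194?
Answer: -385/52 ≈ -7.4038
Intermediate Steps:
C(Y, L) = (-7 + Y)*(10 + Y)
(191 + K)/(n(1, 9 - 10) + C(3, 1 + 2)) = (191 + 194)/((1**2 - 3*1 - 3*(9 - 10) + 1*(9 - 10)) + (-70 + 3**2 + 3*3)) = 385/((1 - 3 - 3*(-1) + 1*(-1)) + (-70 + 9 + 9)) = 385/((1 - 3 + 3 - 1) - 52) = 385/(0 - 52) = 385/(-52) = 385*(-1/52) = -385/52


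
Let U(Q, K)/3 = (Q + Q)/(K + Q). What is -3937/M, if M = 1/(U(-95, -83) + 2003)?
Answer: -702959224/89 ≈ -7.8984e+6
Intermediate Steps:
U(Q, K) = 6*Q/(K + Q) (U(Q, K) = 3*((Q + Q)/(K + Q)) = 3*((2*Q)/(K + Q)) = 3*(2*Q/(K + Q)) = 6*Q/(K + Q))
M = 89/178552 (M = 1/(6*(-95)/(-83 - 95) + 2003) = 1/(6*(-95)/(-178) + 2003) = 1/(6*(-95)*(-1/178) + 2003) = 1/(285/89 + 2003) = 1/(178552/89) = 89/178552 ≈ 0.00049845)
-3937/M = -3937/89/178552 = -3937*178552/89 = -702959224/89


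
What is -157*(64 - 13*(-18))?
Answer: -46786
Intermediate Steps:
-157*(64 - 13*(-18)) = -157*(64 + 234) = -157*298 = -46786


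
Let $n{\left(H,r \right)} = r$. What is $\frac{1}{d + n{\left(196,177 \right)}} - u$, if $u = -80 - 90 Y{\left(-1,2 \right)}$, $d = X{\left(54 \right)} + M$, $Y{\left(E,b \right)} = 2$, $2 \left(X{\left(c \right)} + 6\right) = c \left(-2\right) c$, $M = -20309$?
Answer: $\frac{5994039}{23054} \approx 260.0$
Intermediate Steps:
$X{\left(c \right)} = -6 - c^{2}$ ($X{\left(c \right)} = -6 + \frac{c \left(-2\right) c}{2} = -6 + \frac{- 2 c c}{2} = -6 + \frac{\left(-2\right) c^{2}}{2} = -6 - c^{2}$)
$d = -23231$ ($d = \left(-6 - 54^{2}\right) - 20309 = \left(-6 - 2916\right) - 20309 = -2922 - 20309 = -23231$)
$u = -260$ ($u = -80 - 180 = -260$)
$\frac{1}{d + n{\left(196,177 \right)}} - u = \frac{1}{-23231 + 177} - -260 = \frac{1}{-23054} + 260 = - \frac{1}{23054} + 260 = \frac{5994039}{23054}$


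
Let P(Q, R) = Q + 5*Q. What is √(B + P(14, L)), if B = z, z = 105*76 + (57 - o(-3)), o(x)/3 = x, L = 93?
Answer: √8130 ≈ 90.167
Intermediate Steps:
o(x) = 3*x
P(Q, R) = 6*Q
z = 8046 (z = 105*76 + (57 - 3*(-3)) = 7980 + (57 - 1*(-9)) = 7980 + (57 + 9) = 7980 + 66 = 8046)
B = 8046
√(B + P(14, L)) = √(8046 + 6*14) = √(8046 + 84) = √8130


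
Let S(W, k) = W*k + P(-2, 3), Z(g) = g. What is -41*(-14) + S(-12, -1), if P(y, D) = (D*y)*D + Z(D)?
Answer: 571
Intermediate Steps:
P(y, D) = D + y*D**2 (P(y, D) = (D*y)*D + D = y*D**2 + D = D + y*D**2)
S(W, k) = -15 + W*k (S(W, k) = W*k + 3*(1 + 3*(-2)) = W*k + 3*(1 - 6) = W*k + 3*(-5) = W*k - 15 = -15 + W*k)
-41*(-14) + S(-12, -1) = -41*(-14) + (-15 - 12*(-1)) = 574 + (-15 + 12) = 574 - 3 = 571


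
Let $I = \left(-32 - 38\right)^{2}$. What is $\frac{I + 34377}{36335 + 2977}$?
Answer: $\frac{5611}{5616} \approx 0.99911$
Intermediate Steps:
$I = 4900$ ($I = \left(-70\right)^{2} = 4900$)
$\frac{I + 34377}{36335 + 2977} = \frac{4900 + 34377}{36335 + 2977} = \frac{39277}{39312} = 39277 \cdot \frac{1}{39312} = \frac{5611}{5616}$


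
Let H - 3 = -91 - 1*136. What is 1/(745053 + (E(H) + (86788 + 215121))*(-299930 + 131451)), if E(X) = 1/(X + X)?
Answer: -448/22787332279905 ≈ -1.9660e-11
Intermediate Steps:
H = -224 (H = 3 + (-91 - 1*136) = 3 + (-91 - 136) = 3 - 227 = -224)
E(X) = 1/(2*X)
1/(745053 + (E(H) + (86788 + 215121))*(-299930 + 131451)) = 1/(745053 + ((½)/(-224) + (86788 + 215121))*(-299930 + 131451)) = 1/(745053 + ((½)*(-1/224) + 301909)*(-168479)) = 1/(745053 + (-1/448 + 301909)*(-168479)) = 1/(745053 + (135255231/448)*(-168479)) = 1/(745053 - 22787666063649/448) = 1/(-22787332279905/448) = -448/22787332279905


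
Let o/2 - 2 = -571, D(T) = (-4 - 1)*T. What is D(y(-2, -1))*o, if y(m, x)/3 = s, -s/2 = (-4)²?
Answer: -546240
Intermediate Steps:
s = -32 (s = -2*(-4)² = -2*16 = -32)
y(m, x) = -96 (y(m, x) = 3*(-32) = -96)
D(T) = -5*T
o = -1138 (o = 4 + 2*(-571) = 4 - 1142 = -1138)
D(y(-2, -1))*o = -5*(-96)*(-1138) = 480*(-1138) = -546240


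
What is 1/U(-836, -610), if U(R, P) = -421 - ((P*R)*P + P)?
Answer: 1/311075789 ≈ 3.2147e-9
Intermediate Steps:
U(R, P) = -421 - P - R*P**2 (U(R, P) = -421 - (R*P**2 + P) = -421 - (P + R*P**2) = -421 + (-P - R*P**2) = -421 - P - R*P**2)
1/U(-836, -610) = 1/(-421 - 1*(-610) - 1*(-836)*(-610)**2) = 1/(-421 + 610 - 1*(-836)*372100) = 1/(-421 + 610 + 311075600) = 1/311075789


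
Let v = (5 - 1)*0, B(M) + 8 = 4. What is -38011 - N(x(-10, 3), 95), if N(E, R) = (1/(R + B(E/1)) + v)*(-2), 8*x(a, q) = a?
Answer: -3458999/91 ≈ -38011.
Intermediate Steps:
B(M) = -4 (B(M) = -8 + 4 = -4)
x(a, q) = a/8
v = 0 (v = 4*0 = 0)
N(E, R) = -2/(-4 + R) (N(E, R) = (1/(R - 4) + 0)*(-2) = (1/(-4 + R) + 0)*(-2) = -2/(-4 + R))
-38011 - N(x(-10, 3), 95) = -38011 - (-2)/(-4 + 95) = -38011 - (-2)/91 = -38011 - 1*(-2/91) = -38011 + 2/91 = -3458999/91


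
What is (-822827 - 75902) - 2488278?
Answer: -3387007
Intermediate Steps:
(-822827 - 75902) - 2488278 = -898729 - 2488278 = -3387007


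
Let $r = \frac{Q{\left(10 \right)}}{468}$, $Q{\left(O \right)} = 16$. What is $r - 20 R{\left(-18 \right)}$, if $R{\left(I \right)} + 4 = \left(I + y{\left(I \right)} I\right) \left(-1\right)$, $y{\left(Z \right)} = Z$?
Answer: $\frac{725404}{117} \approx 6200.0$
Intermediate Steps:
$R{\left(I \right)} = -4 - I - I^{2}$ ($R{\left(I \right)} = -4 + \left(I + I I\right) \left(-1\right) = -4 + \left(I + I^{2}\right) \left(-1\right) = -4 - \left(I + I^{2}\right) = -4 - I - I^{2}$)
$r = \frac{4}{117}$ ($r = \frac{16}{468} = 16 \cdot \frac{1}{468} = \frac{4}{117} \approx 0.034188$)
$r - 20 R{\left(-18 \right)} = \frac{4}{117} - 20 \left(-4 - -18 - \left(-18\right)^{2}\right) = \frac{4}{117} - 20 \left(-4 + 18 - 324\right) = \frac{4}{117} - -6200 = \frac{4}{117} + 6200 = \frac{725404}{117}$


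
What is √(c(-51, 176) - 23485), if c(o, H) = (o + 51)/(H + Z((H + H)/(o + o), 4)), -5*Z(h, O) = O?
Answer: I*√23485 ≈ 153.25*I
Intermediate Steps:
Z(h, O) = -O/5
c(o, H) = (51 + o)/(-⅘ + H) (c(o, H) = (o + 51)/(H - ⅕*4) = (51 + o)/(H - ⅘) = (51 + o)/(-⅘ + H))
√(c(-51, 176) - 23485) = √(5*(51 - 51)/(-4 + 5*176) - 23485) = √(5*0/(-4 + 880) - 23485) = √(5*0/876 - 23485) = √(5*(1/876)*0 - 23485) = √(0 - 23485) = √(-23485) = I*√23485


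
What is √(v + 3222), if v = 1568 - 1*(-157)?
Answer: √4947 ≈ 70.335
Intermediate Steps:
v = 1725 (v = 1568 + 157 = 1725)
√(v + 3222) = √(1725 + 3222) = √4947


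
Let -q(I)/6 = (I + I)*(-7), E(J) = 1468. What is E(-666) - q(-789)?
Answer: 67744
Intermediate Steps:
q(I) = 84*I (q(I) = -6*(I + I)*(-7) = -6*2*I*(-7) = -(-84)*I = 84*I)
E(-666) - q(-789) = 1468 - 84*(-789) = 1468 - 1*(-66276) = 1468 + 66276 = 67744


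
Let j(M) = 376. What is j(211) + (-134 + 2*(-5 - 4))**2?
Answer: 23480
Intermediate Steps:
j(211) + (-134 + 2*(-5 - 4))**2 = 376 + (-134 + 2*(-5 - 4))**2 = 376 + (-134 + 2*(-9))**2 = 376 + (-134 - 18)**2 = 376 + (-152)**2 = 376 + 23104 = 23480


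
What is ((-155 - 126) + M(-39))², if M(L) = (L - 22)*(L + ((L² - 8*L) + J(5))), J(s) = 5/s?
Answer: 12050770176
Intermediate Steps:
M(L) = (-22 + L)*(1 + L² - 7*L) (M(L) = (L - 22)*(L + ((L² - 8*L) + 5/5)) = (-22 + L)*(L + ((L² - 8*L) + 5*(⅕))) = (-22 + L)*(L + ((L² - 8*L) + 1)) = (-22 + L)*(L + (1 + L² - 8*L)) = (-22 + L)*(1 + L² - 7*L))
((-155 - 126) + M(-39))² = ((-155 - 126) + (-22 + (-39)³ - 29*(-39)² + 155*(-39)))² = (-281 + (-22 - 59319 - 29*1521 - 6045))² = (-281 + (-22 - 59319 - 44109 - 6045))² = (-281 - 109495)² = (-109776)² = 12050770176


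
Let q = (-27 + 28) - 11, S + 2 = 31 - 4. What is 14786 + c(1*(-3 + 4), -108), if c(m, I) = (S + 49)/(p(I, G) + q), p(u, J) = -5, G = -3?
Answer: 221716/15 ≈ 14781.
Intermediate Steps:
S = 25 (S = -2 + (31 - 4) = -2 + 27 = 25)
q = -10 (q = 1 - 11 = -10)
c(m, I) = -74/15 (c(m, I) = (25 + 49)/(-5 - 10) = 74/(-15) = 74*(-1/15) = -74/15)
14786 + c(1*(-3 + 4), -108) = 14786 - 74/15 = 221716/15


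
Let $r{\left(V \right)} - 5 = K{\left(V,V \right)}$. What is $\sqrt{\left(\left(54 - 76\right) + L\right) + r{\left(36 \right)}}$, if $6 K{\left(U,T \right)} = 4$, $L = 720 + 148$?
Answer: $\frac{\sqrt{7665}}{3} \approx 29.183$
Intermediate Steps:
$L = 868$
$K{\left(U,T \right)} = \frac{2}{3}$ ($K{\left(U,T \right)} = \frac{1}{6} \cdot 4 = \frac{2}{3}$)
$r{\left(V \right)} = \frac{17}{3}$ ($r{\left(V \right)} = 5 + \frac{2}{3} = \frac{17}{3}$)
$\sqrt{\left(\left(54 - 76\right) + L\right) + r{\left(36 \right)}} = \sqrt{\left(\left(54 - 76\right) + 868\right) + \frac{17}{3}} = \sqrt{\left(-22 + 868\right) + \frac{17}{3}} = \sqrt{846 + \frac{17}{3}} = \sqrt{\frac{2555}{3}} = \frac{\sqrt{7665}}{3}$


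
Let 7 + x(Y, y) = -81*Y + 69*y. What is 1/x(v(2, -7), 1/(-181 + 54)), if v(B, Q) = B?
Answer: -127/21532 ≈ -0.0058982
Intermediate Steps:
x(Y, y) = -7 - 81*Y + 69*y (x(Y, y) = -7 + (-81*Y + 69*y) = -7 - 81*Y + 69*y)
1/x(v(2, -7), 1/(-181 + 54)) = 1/(-7 - 81*2 + 69/(-181 + 54)) = 1/(-7 - 162 + 69/(-127)) = 1/(-7 - 162 + 69*(-1/127)) = 1/(-7 - 162 - 69/127) = 1/(-21532/127) = -127/21532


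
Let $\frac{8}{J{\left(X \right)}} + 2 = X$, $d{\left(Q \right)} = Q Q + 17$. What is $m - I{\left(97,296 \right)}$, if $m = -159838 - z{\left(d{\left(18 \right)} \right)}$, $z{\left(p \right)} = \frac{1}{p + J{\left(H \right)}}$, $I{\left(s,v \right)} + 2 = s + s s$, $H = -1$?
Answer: $- \frac{171882133}{1015} \approx -1.6934 \cdot 10^{5}$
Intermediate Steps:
$d{\left(Q \right)} = 17 + Q^{2}$ ($d{\left(Q \right)} = Q^{2} + 17 = 17 + Q^{2}$)
$J{\left(X \right)} = \frac{8}{-2 + X}$
$I{\left(s,v \right)} = -2 + s + s^{2}$ ($I{\left(s,v \right)} = -2 + \left(s + s s\right) = -2 + \left(s + s^{2}\right) = -2 + s + s^{2}$)
$z{\left(p \right)} = \frac{1}{- \frac{8}{3} + p}$ ($z{\left(p \right)} = \frac{1}{p + \frac{8}{-2 - 1}} = \frac{1}{p + \frac{8}{-3}} = \frac{1}{p + 8 \left(- \frac{1}{3}\right)} = \frac{1}{p - \frac{8}{3}} = \frac{1}{- \frac{8}{3} + p}$)
$m = - \frac{162235573}{1015}$ ($m = -159838 - \frac{3}{-8 + 3 \left(17 + 18^{2}\right)} = -159838 - \frac{3}{-8 + 3 \left(17 + 324\right)} = -159838 - \frac{3}{-8 + 3 \cdot 341} = -159838 - \frac{3}{-8 + 1023} = -159838 - \frac{3}{1015} = - \frac{162235573}{1015} \approx -1.5984 \cdot 10^{5}$)
$m - I{\left(97,296 \right)} = - \frac{162235573}{1015} - \left(-2 + 97 + 97^{2}\right) = - \frac{162235573}{1015} - \left(-2 + 97 + 9409\right) = - \frac{162235573}{1015} - 9504 = - \frac{171882133}{1015}$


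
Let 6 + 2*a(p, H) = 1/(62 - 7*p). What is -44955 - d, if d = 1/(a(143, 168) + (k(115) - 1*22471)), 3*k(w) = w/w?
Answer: -1897350363507/42205547 ≈ -44955.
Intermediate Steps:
a(p, H) = -3 + 1/(2*(62 - 7*p))
k(w) = ⅓ (k(w) = (w/w)/3 = (⅓)*1 = ⅓)
d = -1878/42205547 (d = 1/(7*(53 - 6*143)/(2*(-62 + 7*143)) + (⅓ - 1*22471)) = 1/(7*(53 - 858)/(2*(-62 + 1001)) + (⅓ - 22471)) = 1/((7/2)*(-805)/939 - 67412/3) = 1/((7/2)*(1/939)*(-805) - 67412/3) = 1/(-5635/1878 - 67412/3) = 1/(-42205547/1878) = -1878/42205547 ≈ -4.4496e-5)
-44955 - d = -44955 - 1*(-1878/42205547) = -44955 + 1878/42205547 = -1897350363507/42205547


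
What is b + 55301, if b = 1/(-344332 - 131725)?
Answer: 26326428156/476057 ≈ 55301.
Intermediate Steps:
b = -1/476057 (b = 1/(-476057) = -1/476057 ≈ -2.1006e-6)
b + 55301 = -1/476057 + 55301 = 26326428156/476057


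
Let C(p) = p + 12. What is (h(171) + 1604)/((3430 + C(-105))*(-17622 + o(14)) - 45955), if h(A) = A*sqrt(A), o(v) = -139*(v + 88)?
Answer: -1604/106162555 - 513*sqrt(19)/106162555 ≈ -3.6172e-5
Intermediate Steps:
C(p) = 12 + p
o(v) = -12232 - 139*v (o(v) = -139*(88 + v) = -12232 - 139*v)
h(A) = A**(3/2)
(h(171) + 1604)/((3430 + C(-105))*(-17622 + o(14)) - 45955) = (171**(3/2) + 1604)/((3430 + (12 - 105))*(-17622 + (-12232 - 139*14)) - 45955) = (513*sqrt(19) + 1604)/((3430 - 93)*(-17622 + (-12232 - 1946)) - 45955) = (1604 + 513*sqrt(19))/(3337*(-17622 - 14178) - 45955) = (1604 + 513*sqrt(19))/(3337*(-31800) - 45955) = (1604 + 513*sqrt(19))/(-106116600 - 45955) = (1604 + 513*sqrt(19))/(-106162555) = (1604 + 513*sqrt(19))*(-1/106162555) = -1604/106162555 - 513*sqrt(19)/106162555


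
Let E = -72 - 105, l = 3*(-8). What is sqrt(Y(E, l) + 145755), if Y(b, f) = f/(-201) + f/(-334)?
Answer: sqrt(18247634748815)/11189 ≈ 381.78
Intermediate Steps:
l = -24
E = -177
Y(b, f) = -535*f/67134 (Y(b, f) = f*(-1/201) + f*(-1/334) = -f/201 - f/334 = -535*f/67134)
sqrt(Y(E, l) + 145755) = sqrt(-535/67134*(-24) + 145755) = sqrt(2140/11189 + 145755) = sqrt(1630854835/11189) = sqrt(18247634748815)/11189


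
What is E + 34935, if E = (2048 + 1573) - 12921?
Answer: 25635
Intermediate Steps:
E = -9300 (E = 3621 - 12921 = -9300)
E + 34935 = -9300 + 34935 = 25635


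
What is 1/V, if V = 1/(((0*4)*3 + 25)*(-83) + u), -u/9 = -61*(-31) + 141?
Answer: -20363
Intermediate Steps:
u = -18288 (u = -9*(-61*(-31) + 141) = -9*(1891 + 141) = -9*2032 = -18288)
V = -1/20363 (V = 1/(((0*4)*3 + 25)*(-83) - 18288) = 1/((0*3 + 25)*(-83) - 18288) = 1/((0 + 25)*(-83) - 18288) = 1/(25*(-83) - 18288) = 1/(-2075 - 18288) = 1/(-20363) = -1/20363 ≈ -4.9109e-5)
1/V = 1/(-1/20363) = -20363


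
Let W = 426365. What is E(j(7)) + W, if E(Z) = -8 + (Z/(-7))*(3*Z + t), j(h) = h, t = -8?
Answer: 426344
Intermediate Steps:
E(Z) = -8 - Z*(-8 + 3*Z)/7 (E(Z) = -8 + (Z/(-7))*(3*Z - 8) = -8 + (Z*(-⅐))*(-8 + 3*Z) = -8 + (-Z/7)*(-8 + 3*Z) = -8 - Z*(-8 + 3*Z)/7)
E(j(7)) + W = (-8 - 3/7*7² + (8/7)*7) + 426365 = (-8 - 3/7*49 + 8) + 426365 = (-8 - 21 + 8) + 426365 = -21 + 426365 = 426344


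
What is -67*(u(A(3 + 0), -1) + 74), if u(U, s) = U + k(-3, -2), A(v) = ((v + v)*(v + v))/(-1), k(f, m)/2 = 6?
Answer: -3350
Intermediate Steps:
k(f, m) = 12 (k(f, m) = 2*6 = 12)
A(v) = -4*v**2 (A(v) = ((2*v)*(2*v))*(-1) = (4*v**2)*(-1) = -4*v**2)
u(U, s) = 12 + U (u(U, s) = U + 12 = 12 + U)
-67*(u(A(3 + 0), -1) + 74) = -67*((12 - 4*(3 + 0)**2) + 74) = -67*((12 - 4*3**2) + 74) = -67*((12 - 4*9) + 74) = -67*((12 - 36) + 74) = -67*(-24 + 74) = -67*50 = -3350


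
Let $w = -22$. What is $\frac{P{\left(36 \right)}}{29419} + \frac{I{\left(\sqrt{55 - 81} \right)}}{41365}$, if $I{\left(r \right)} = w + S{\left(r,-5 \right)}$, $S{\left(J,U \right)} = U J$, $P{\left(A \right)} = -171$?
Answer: $- \frac{7720633}{1216916935} - \frac{i \sqrt{26}}{8273} \approx -0.0063444 - 0.00061634 i$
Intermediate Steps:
$S{\left(J,U \right)} = J U$
$I{\left(r \right)} = -22 - 5 r$ ($I{\left(r \right)} = -22 + r \left(-5\right) = -22 - 5 r$)
$\frac{P{\left(36 \right)}}{29419} + \frac{I{\left(\sqrt{55 - 81} \right)}}{41365} = - \frac{171}{29419} + \frac{-22 - 5 \sqrt{55 - 81}}{41365} = \left(-171\right) \frac{1}{29419} + \left(-22 - 5 \sqrt{-26}\right) \frac{1}{41365} = - \frac{171}{29419} + \left(-22 - 5 i \sqrt{26}\right) \frac{1}{41365} = - \frac{171}{29419} - \left(\frac{22}{41365} + \frac{i \sqrt{26}}{8273}\right) = - \frac{7720633}{1216916935} - \frac{i \sqrt{26}}{8273}$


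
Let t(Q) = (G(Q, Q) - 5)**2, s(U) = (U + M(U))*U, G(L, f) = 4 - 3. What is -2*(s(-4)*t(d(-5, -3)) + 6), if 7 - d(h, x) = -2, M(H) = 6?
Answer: 244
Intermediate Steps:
d(h, x) = 9 (d(h, x) = 7 - 1*(-2) = 7 + 2 = 9)
G(L, f) = 1
s(U) = U*(6 + U) (s(U) = (U + 6)*U = (6 + U)*U = U*(6 + U))
t(Q) = 16 (t(Q) = (1 - 5)**2 = (-4)**2 = 16)
-2*(s(-4)*t(d(-5, -3)) + 6) = -2*(-4*(6 - 4)*16 + 6) = -2*(-4*2*16 + 6) = -2*(-8*16 + 6) = -2*(-128 + 6) = -2*(-122) = 244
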